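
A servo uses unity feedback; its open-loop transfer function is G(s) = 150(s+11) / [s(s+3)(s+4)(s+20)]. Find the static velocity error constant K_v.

6.875

System type = 1 (one pole at s=0).
K_v = lim_{s→0} s·G(s) = 150·11 / (3·4·20) = 6.875.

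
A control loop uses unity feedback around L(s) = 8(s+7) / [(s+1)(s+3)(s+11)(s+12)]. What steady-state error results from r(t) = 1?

The open loop has no poles at the origin → type 0 system.
K_p = lim_{s→0} L(s) = 8·7 / (1·3·11·12) = 14/99.
e_ss = 1/(1 + K_p) = 1/(113/99) = 99/113.

99/113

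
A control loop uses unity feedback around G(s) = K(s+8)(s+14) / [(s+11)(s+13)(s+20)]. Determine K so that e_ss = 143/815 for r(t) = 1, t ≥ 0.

System type = 0 (no poles at s=0).
K_p = lim_{s→0} G(s) = K·8·14 / (11·13·20) = (28/715)·K.
e_ss = 1/(1 + K_p) = 143/815 ⇒ 1 + (28/715)·K = 815/143 ⇒ K = 120.

120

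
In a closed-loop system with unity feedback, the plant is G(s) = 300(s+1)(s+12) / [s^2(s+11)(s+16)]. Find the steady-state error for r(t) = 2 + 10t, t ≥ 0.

0

G(s) has two factors of s in the denominator, so the system is type 2. By superposition:
  • 2: tracked with zero error.
  • 10t: tracked with zero error.
Total e_ss = 0.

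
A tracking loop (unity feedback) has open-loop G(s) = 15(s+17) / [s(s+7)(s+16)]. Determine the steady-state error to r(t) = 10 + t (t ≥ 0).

G(s) has one factor of s in the denominator, so the system is type 1. Treating each term separately:
  • 10: tracked with zero error.
  • t: e_ss = 1/K_v with K_v=255/112 → 112/255.
Total e_ss = 112/255.

112/255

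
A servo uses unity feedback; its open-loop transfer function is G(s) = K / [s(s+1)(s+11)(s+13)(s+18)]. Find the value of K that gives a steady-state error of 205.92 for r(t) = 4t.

50

The open loop has one pole at the origin → type 1 system.
K_v = lim_{s→0} s·G(s) = K / (1·11·13·18) = (1/2574)·K.
e_ss = 4/K_v = 205.92 ⇒ K_v = 25/1287 ⇒ K = (25/1287)/(1/2574) = 50.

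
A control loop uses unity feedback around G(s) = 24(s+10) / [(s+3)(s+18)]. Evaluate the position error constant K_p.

The open loop has no poles at the origin → type 0 system.
K_p = lim_{s→0} G(s) = 24·10 / (3·18) = 40/9.

40/9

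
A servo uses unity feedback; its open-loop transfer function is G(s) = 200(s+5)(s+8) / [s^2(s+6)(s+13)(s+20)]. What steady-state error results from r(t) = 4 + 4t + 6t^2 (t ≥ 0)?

2.34

System type = 2 (two poles at s=0). Treating each term separately:
  • 4: tracked with zero error.
  • 4t: tracked with zero error.
  • 6t^2: e_ss = 12/K_a with K_a=200/39 → 2.34.
Total e_ss = 2.34.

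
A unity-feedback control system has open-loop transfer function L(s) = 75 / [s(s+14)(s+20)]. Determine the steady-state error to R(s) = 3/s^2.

11.2

One free integrator in L(s): this is a type 1 system.
K_v = lim_{s→0} s·L(s) = 75 / (14·20) = 15/56.
e_ss = 3/K_v = 3/(15/56) = 11.2.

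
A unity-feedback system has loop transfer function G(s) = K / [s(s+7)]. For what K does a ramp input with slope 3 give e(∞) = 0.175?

System type = 1 (one pole at s=0).
K_v = lim_{s→0} s·G(s) = K / (7) = (1/7)·K.
e_ss = 3/K_v = 0.175 ⇒ K_v = 120/7 ⇒ K = (120/7)/(1/7) = 120.

120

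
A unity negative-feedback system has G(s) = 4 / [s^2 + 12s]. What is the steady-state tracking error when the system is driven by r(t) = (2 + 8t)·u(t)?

24

Lowest-order denominator term is 12s, so the open loop has 1 pole at the origin → type 1 system. Taking each input component in turn:
  • 2: tracked with zero error.
  • 8t: e_ss = 8/K_v with K_v=1/3 → 24.
Total e_ss = 24.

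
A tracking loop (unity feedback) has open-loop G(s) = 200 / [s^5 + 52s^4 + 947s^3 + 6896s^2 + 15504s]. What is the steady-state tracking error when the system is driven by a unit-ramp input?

77.52

Lowest-order denominator term is 15504s, so the open loop has 1 pole at the origin → type 1 system.
K_v = lim_{s→0} s·G(s) = 200 / 15504 = 25/1938.
e_ss = 1/K_v = 1/(25/1938) = 77.52.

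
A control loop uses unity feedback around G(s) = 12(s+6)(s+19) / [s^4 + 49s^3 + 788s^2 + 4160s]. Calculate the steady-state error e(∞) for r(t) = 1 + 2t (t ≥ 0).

1040/171

Factoring s from the denominator leaves a polynomial with constant term 4160, so the system is type 1. Treating each term separately:
  • 1: tracked with zero error.
  • 2t: e_ss = 2/K_v with K_v=171/520 → 1040/171.
Total e_ss = 1040/171.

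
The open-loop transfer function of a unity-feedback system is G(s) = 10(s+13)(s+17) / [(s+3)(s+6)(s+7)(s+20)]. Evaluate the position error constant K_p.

221/252

G(s) has no factors of s in the denominator, so the system is type 0.
K_p = lim_{s→0} G(s) = 10·13·17 / (3·6·7·20) = 221/252.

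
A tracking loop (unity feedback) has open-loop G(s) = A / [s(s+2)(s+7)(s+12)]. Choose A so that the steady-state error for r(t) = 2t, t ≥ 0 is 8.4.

40

G(s) has one factor of s in the denominator, so the system is type 1.
K_v = lim_{s→0} s·G(s) = A / (2·7·12) = (1/168)·A.
e_ss = 2/K_v = 8.4 ⇒ K_v = 5/21 ⇒ A = (5/21)/(1/168) = 40.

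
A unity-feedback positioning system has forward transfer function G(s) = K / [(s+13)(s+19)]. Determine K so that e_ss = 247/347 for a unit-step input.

100

The open loop has no poles at the origin → type 0 system.
K_p = lim_{s→0} G(s) = K / (13·19) = (1/247)·K.
e_ss = 1/(1 + K_p) = 247/347 ⇒ 1 + (1/247)·K = 347/247 ⇒ K = 100.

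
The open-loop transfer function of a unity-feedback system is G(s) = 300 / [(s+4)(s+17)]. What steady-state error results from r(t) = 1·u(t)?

17/92

System type = 0 (no poles at s=0).
K_p = lim_{s→0} G(s) = 300 / (4·17) = 75/17.
e_ss = 1/(1 + K_p) = 1/(92/17) = 17/92.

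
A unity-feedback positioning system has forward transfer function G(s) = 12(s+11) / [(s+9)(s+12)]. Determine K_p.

11/9

G(s) has no factors of s in the denominator, so the system is type 0.
K_p = lim_{s→0} G(s) = 12·11 / (9·12) = 11/9.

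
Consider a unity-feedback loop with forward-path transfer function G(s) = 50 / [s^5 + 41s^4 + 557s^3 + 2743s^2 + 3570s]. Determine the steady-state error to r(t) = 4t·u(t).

285.6

The denominator has no term below 3570s — 1 pole at s=0, type 1.
K_v = lim_{s→0} s·G(s) = 50 / 3570 = 5/357.
e_ss = 4/K_v = 4/(5/357) = 285.6.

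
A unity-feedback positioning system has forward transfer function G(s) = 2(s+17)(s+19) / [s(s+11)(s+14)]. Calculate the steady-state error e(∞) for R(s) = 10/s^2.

One free integrator in G(s): this is a type 1 system.
K_v = lim_{s→0} s·G(s) = 2·17·19 / (11·14) = 323/77.
e_ss = 10/K_v = 10/(323/77) = 770/323.

770/323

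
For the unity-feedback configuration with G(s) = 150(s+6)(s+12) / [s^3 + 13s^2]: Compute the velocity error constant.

infinity

K_v = lim_{s→0} s·G(s); with 2 poles at the origin the limit diverges, so K_v = ∞.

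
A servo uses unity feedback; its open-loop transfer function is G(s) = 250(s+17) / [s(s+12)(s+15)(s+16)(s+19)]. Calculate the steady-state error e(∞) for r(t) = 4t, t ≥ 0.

21888/425

G(s) has one factor of s in the denominator, so the system is type 1.
K_v = lim_{s→0} s·G(s) = 250·17 / (12·15·16·19) = 425/5472.
e_ss = 4/K_v = 4/(425/5472) = 21888/425.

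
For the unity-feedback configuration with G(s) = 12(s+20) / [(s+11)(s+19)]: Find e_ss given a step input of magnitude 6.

1254/449

No free integrators in G(s): this is a type 0 system.
K_p = lim_{s→0} G(s) = 12·20 / (11·19) = 240/209.
e_ss = 6/(1 + K_p) = 6/(449/209) = 1254/449.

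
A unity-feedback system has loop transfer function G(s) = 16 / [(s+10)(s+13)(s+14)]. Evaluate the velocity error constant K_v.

System type = 0 (no poles at s=0).
K_v = lim_{s→0} s·G(s) = 0 (the extra factor of s kills the finite limit).

0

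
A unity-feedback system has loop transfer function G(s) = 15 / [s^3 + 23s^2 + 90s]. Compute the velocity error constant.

1/6

The denominator has no term below 90s — 1 pole at s=0, type 1.
K_v = lim_{s→0} s·G(s) = 15 / 90 = 1/6.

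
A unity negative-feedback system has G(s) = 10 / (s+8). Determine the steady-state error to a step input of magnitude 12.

G(s) has no factors of s in the denominator, so the system is type 0.
K_p = lim_{s→0} G(s) = 10 / (8) = 1.25.
e_ss = 12/(1 + K_p) = 12/2.25 = 16/3.

16/3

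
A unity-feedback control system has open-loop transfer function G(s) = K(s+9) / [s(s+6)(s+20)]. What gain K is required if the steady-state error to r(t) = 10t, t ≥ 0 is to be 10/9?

120

One free integrator in G(s): this is a type 1 system.
K_v = lim_{s→0} s·G(s) = K·9 / (6·20) = 0.075·K.
e_ss = 10/K_v = 10/9 ⇒ K_v = 9 ⇒ K = 9/0.075 = 120.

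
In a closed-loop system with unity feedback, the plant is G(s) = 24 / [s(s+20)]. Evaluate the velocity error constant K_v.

One free integrator in G(s): this is a type 1 system.
K_v = lim_{s→0} s·G(s) = 24 / (20) = 1.2.

1.2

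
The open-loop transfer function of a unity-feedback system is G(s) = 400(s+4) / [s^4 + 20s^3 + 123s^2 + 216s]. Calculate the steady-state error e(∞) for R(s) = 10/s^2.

1.35

Factoring s from the denominator leaves a polynomial with constant term 216, so the system is type 1.
K_v = lim_{s→0} s·G(s) = 400·4 / 216 = 200/27.
e_ss = 10/K_v = 10/(200/27) = 1.35.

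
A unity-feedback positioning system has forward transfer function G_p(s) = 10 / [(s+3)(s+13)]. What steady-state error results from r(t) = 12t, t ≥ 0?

infinity

System type = 0 (no poles at s=0).
K_v = lim_{s→0} s·G_p(s) = 0; the steady-state error to this ramp input grows without bound.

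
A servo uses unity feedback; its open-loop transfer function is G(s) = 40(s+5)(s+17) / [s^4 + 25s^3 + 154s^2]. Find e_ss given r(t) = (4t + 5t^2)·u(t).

77/170

Lowest-order denominator term is 154s^2, so the open loop has 2 poles at the origin → type 2 system. Treating each term separately:
  • 4t: tracked with zero error.
  • 5t^2: e_ss = 10/K_a with K_a=1700/77 → 77/170.
Total e_ss = 77/170.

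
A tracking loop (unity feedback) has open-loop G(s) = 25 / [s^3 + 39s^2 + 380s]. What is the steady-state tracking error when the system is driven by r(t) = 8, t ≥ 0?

0

The denominator has no term below 380s — 1 pole at s=0, type 1.
K_p = ∞ for a type-1 system; e_ss to a step is zero.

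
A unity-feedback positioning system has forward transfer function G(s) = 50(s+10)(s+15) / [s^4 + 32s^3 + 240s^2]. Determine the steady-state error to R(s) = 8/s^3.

0.256

The denominator has no term below 240s^2 — 2 poles at s=0, type 2.
K_a = lim_{s→0} s^2·G(s) = 50·10·15 / 240 = 31.25.
r(t) = 4t^2 gives R(s) = 8/s^3.
e_ss = 8/K_a = 8/31.25 = 0.256.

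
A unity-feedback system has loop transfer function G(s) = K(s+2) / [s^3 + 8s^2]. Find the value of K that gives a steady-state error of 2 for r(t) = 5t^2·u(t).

Lowest-order denominator term is 8s^2, so the open loop has 2 poles at the origin → type 2 system.
K_a = lim_{s→0} s^2·G(s) = K·2 / 8 = 0.25·K.
e_ss = 10/K_a = 2 ⇒ K_a = 5 ⇒ K = 5/0.25 = 20.

20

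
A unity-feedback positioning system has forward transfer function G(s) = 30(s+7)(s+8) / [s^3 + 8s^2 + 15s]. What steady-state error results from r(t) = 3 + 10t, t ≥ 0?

5/56

Factoring s from the denominator leaves a polynomial with constant term 15, so the system is type 1. Treating each term separately:
  • 3: tracked with zero error.
  • 10t: e_ss = 10/K_v with K_v=112 → 5/56.
Total e_ss = 5/56.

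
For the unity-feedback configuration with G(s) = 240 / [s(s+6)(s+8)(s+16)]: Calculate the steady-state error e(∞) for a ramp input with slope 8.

25.6

The open loop has one pole at the origin → type 1 system.
K_v = lim_{s→0} s·G(s) = 240 / (6·8·16) = 0.3125.
e_ss = 8/K_v = 8/0.3125 = 25.6.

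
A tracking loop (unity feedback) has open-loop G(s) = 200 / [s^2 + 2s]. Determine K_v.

Lowest-order denominator term is 2s, so the open loop has 1 pole at the origin → type 1 system.
K_v = lim_{s→0} s·G(s) = 200 / 2 = 100.

100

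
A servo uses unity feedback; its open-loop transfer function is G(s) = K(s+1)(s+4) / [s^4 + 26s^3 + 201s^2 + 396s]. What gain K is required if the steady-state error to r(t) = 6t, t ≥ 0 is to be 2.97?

200

Factoring s from the denominator leaves a polynomial with constant term 396, so the system is type 1.
K_v = lim_{s→0} s·G(s) = K·1·4 / 396 = (1/99)·K.
e_ss = 6/K_v = 2.97 ⇒ K_v = 200/99 ⇒ K = (200/99)/(1/99) = 200.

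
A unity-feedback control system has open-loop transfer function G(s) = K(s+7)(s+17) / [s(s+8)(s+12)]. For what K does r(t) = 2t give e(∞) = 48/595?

G(s) has one factor of s in the denominator, so the system is type 1.
K_v = lim_{s→0} s·G(s) = K·7·17 / (8·12) = (119/96)·K.
e_ss = 2/K_v = 48/595 ⇒ K_v = 595/24 ⇒ K = (595/24)/(119/96) = 20.

20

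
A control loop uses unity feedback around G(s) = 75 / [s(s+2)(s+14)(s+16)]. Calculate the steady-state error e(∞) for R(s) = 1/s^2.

System type = 1 (one pole at s=0).
K_v = lim_{s→0} s·G(s) = 75 / (2·14·16) = 75/448.
e_ss = 1/K_v = 1/(75/448) = 448/75.

448/75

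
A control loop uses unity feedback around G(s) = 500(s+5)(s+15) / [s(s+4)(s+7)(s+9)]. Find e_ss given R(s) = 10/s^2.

0.0672

The open loop has one pole at the origin → type 1 system.
K_v = lim_{s→0} s·G(s) = 500·5·15 / (4·7·9) = 3125/21.
e_ss = 10/K_v = 10/(3125/21) = 0.0672.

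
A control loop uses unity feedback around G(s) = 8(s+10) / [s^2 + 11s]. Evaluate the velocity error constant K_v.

Factoring s from the denominator leaves a polynomial with constant term 11, so the system is type 1.
K_v = lim_{s→0} s·G(s) = 8·10 / 11 = 80/11.

80/11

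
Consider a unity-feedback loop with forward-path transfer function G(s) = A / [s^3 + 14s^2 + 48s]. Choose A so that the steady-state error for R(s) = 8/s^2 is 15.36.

25

Lowest-order denominator term is 48s, so the open loop has 1 pole at the origin → type 1 system.
K_v = lim_{s→0} s·G(s) = A / 48 = (1/48)·A.
e_ss = 8/K_v = 15.36 ⇒ K_v = 25/48 ⇒ A = (25/48)/(1/48) = 25.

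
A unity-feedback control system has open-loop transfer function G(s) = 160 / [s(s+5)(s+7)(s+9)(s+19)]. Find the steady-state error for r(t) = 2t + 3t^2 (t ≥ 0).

System type = 1 (one pole at s=0). Taking each input component in turn:
  • 2t: e_ss = 2/K_v with K_v=32/1197 → 74.8125.
  • 3t^2: a type-1 system cannot track it, e_ss → ∞.
The unbounded component dominates.

infinity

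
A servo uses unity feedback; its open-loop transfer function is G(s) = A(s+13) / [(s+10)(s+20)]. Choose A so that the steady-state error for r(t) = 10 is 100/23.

G(s) has no factors of s in the denominator, so the system is type 0.
K_p = lim_{s→0} G(s) = A·13 / (10·20) = 0.065·A.
e_ss = 10/(1 + K_p) = 100/23 ⇒ 1 + 0.065·A = 2.3 ⇒ A = 20.

20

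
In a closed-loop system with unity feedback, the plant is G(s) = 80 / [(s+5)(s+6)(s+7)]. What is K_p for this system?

G(s) has no factors of s in the denominator, so the system is type 0.
K_p = lim_{s→0} G(s) = 80 / (5·6·7) = 8/21.

8/21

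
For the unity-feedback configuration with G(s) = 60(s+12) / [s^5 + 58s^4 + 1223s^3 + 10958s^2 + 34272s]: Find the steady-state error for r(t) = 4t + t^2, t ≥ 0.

infinity

Factoring s from the denominator leaves a polynomial with constant term 34272, so the system is type 1. Treating each term separately:
  • 4t: e_ss = 4/K_v with K_v=5/238 → 190.4.
  • t^2: a type-1 system cannot track it, e_ss → ∞.
The unbounded component dominates.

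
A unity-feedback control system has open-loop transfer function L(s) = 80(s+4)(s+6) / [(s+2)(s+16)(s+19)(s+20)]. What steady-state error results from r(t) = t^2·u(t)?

infinity

The open loop has no poles at the origin → type 0 system.
K_a = lim_{s→0} s^2·L(s) = 0; the steady-state error to this parabolic input grows without bound.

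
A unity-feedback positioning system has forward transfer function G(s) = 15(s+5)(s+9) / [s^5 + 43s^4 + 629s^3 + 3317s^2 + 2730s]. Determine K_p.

K_p = lim_{s→0} G(s); with 1 pole at the origin the limit diverges, so K_p = ∞.

infinity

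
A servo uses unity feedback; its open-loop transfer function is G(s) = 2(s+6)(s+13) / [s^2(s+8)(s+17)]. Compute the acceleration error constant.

39/34

The open loop has two poles at the origin → type 2 system.
K_a = lim_{s→0} s^2·G(s) = 2·6·13 / (8·17) = 39/34.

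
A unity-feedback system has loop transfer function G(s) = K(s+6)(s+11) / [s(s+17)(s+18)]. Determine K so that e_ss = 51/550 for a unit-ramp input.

50

G(s) has one factor of s in the denominator, so the system is type 1.
K_v = lim_{s→0} s·G(s) = K·6·11 / (17·18) = (11/51)·K.
e_ss = 1/K_v = 51/550 ⇒ K_v = 550/51 ⇒ K = (550/51)/(11/51) = 50.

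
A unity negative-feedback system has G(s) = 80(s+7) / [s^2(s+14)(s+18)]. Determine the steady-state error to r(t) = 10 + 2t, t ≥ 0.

The open loop has two poles at the origin → type 2 system. Taking each input component in turn:
  • 10: tracked with zero error.
  • 2t: tracked with zero error.
Total e_ss = 0.

0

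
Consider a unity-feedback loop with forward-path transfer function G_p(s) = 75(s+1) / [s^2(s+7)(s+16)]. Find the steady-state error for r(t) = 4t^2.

The open loop has two poles at the origin → type 2 system.
K_a = lim_{s→0} s^2·G_p(s) = 75·1 / (7·16) = 75/112.
r(t) = 4t^2 gives R(s) = 8/s^3.
e_ss = 8/K_a = 8/(75/112) = 896/75.

896/75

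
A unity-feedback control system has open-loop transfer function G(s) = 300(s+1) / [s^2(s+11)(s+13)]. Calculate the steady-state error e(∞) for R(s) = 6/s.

The open loop has two poles at the origin → type 2 system.
K_p = ∞ for a type-2 system; e_ss to a step is zero.

0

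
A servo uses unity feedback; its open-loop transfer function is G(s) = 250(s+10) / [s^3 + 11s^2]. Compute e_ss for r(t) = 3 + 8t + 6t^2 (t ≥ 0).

The denominator has no term below 11s^2 — 2 poles at s=0, type 2. Treating each term separately:
  • 3: tracked with zero error.
  • 8t: tracked with zero error.
  • 6t^2: e_ss = 12/K_a with K_a=2500/11 → 0.0528.
Total e_ss = 0.0528.

0.0528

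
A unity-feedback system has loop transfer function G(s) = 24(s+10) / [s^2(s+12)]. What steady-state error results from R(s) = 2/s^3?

0.1

System type = 2 (two poles at s=0).
K_a = lim_{s→0} s^2·G(s) = 24·10 / (12) = 20.
r(t) = t^2 gives R(s) = 2/s^3.
e_ss = 2/K_a = 2/20 = 0.1.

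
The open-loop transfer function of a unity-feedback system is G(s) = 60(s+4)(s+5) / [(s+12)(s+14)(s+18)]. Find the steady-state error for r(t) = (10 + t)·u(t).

infinity

No free integrators in G(s): this is a type 0 system. By superposition:
  • 10: e_ss = 10/(1+K_p) with K_p=25/63 → 315/44.
  • t: a type-0 system cannot track it, e_ss → ∞.
The unbounded component dominates.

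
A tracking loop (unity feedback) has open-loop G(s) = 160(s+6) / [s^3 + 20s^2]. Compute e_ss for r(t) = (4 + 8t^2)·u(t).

1/3

Lowest-order denominator term is 20s^2, so the open loop has 2 poles at the origin → type 2 system. Treating each term separately:
  • 4: tracked with zero error.
  • 8t^2: e_ss = 16/K_a with K_a=48 → 1/3.
Total e_ss = 1/3.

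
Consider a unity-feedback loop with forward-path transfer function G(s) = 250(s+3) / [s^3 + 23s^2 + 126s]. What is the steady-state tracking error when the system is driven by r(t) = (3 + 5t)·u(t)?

Factoring s from the denominator leaves a polynomial with constant term 126, so the system is type 1. By superposition:
  • 3: tracked with zero error.
  • 5t: e_ss = 5/K_v with K_v=125/21 → 0.84.
Total e_ss = 0.84.

0.84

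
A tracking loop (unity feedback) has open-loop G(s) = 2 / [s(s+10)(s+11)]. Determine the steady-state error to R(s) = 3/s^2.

165

One free integrator in G(s): this is a type 1 system.
K_v = lim_{s→0} s·G(s) = 2 / (10·11) = 1/55.
e_ss = 3/K_v = 3/(1/55) = 165.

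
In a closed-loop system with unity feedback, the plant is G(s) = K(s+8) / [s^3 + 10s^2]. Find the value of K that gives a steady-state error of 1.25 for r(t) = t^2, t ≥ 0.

Factoring s^2 from the denominator leaves a polynomial with constant term 10, so the system is type 2.
K_a = lim_{s→0} s^2·G(s) = K·8 / 10 = 0.8·K.
e_ss = 2/K_a = 1.25 ⇒ K_a = 1.6 ⇒ K = 1.6/0.8 = 2.

2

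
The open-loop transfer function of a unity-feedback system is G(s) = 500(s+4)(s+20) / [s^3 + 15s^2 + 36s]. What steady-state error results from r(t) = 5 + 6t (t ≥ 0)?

0.0054

Lowest-order denominator term is 36s, so the open loop has 1 pole at the origin → type 1 system. Treating each term separately:
  • 5: tracked with zero error.
  • 6t: e_ss = 6/K_v with K_v=10000/9 → 0.0054.
Total e_ss = 0.0054.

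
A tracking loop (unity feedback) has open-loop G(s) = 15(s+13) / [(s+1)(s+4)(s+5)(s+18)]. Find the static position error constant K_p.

13/24

System type = 0 (no poles at s=0).
K_p = lim_{s→0} G(s) = 15·13 / (1·4·5·18) = 13/24.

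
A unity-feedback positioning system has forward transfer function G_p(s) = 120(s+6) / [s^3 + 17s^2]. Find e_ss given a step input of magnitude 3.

The denominator has no term below 17s^2 — 2 poles at s=0, type 2.
K_p = ∞ for a type-2 system; e_ss to a step is zero.

0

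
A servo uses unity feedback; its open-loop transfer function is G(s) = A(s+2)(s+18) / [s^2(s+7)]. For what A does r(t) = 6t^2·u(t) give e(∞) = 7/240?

80

The open loop has two poles at the origin → type 2 system.
K_a = lim_{s→0} s^2·G(s) = A·2·18 / (7) = (36/7)·A.
e_ss = 12/K_a = 7/240 ⇒ K_a = 2880/7 ⇒ A = (2880/7)/(36/7) = 80.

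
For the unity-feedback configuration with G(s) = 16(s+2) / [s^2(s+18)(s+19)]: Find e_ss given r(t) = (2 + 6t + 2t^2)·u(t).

G(s) has two factors of s in the denominator, so the system is type 2. Taking each input component in turn:
  • 2: tracked with zero error.
  • 6t: tracked with zero error.
  • 2t^2: e_ss = 4/K_a with K_a=16/171 → 42.75.
Total e_ss = 42.75.

42.75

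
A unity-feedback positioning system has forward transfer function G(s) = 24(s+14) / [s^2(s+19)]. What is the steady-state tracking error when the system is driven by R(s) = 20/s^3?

Two free integrators in G(s): this is a type 2 system.
K_a = lim_{s→0} s^2·G(s) = 24·14 / (19) = 336/19.
r(t) = 10t^2 gives R(s) = 20/s^3.
e_ss = 20/K_a = 20/(336/19) = 95/84.

95/84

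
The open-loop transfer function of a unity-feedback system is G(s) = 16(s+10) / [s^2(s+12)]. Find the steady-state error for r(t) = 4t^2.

G(s) has two factors of s in the denominator, so the system is type 2.
K_a = lim_{s→0} s^2·G(s) = 16·10 / (12) = 40/3.
r(t) = 4t^2 gives R(s) = 8/s^3.
e_ss = 8/K_a = 8/(40/3) = 0.6.

0.6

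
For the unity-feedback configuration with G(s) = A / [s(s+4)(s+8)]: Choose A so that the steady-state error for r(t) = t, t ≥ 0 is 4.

The open loop has one pole at the origin → type 1 system.
K_v = lim_{s→0} s·G(s) = A / (4·8) = (1/32)·A.
e_ss = 1/K_v = 4 ⇒ K_v = 0.25 ⇒ A = 0.25/(1/32) = 8.

8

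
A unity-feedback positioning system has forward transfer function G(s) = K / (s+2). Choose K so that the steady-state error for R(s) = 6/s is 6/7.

The open loop has no poles at the origin → type 0 system.
K_p = lim_{s→0} G(s) = K / (2) = 0.5·K.
e_ss = 6/(1 + K_p) = 6/7 ⇒ 1 + 0.5·K = 7 ⇒ K = 12.

12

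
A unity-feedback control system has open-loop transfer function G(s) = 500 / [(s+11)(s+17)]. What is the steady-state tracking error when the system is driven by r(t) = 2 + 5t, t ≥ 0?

System type = 0 (no poles at s=0). By superposition:
  • 2: e_ss = 2/(1+K_p) with K_p=500/187 → 374/687.
  • 5t: a type-0 system cannot track it, e_ss → ∞.
The unbounded component dominates.

infinity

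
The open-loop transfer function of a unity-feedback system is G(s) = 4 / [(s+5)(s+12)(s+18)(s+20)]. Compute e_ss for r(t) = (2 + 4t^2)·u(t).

G(s) has no factors of s in the denominator, so the system is type 0. Treating each term separately:
  • 2: e_ss = 2/(1+K_p) with K_p=1/5400 → 10800/5401.
  • 4t^2: a type-0 system cannot track it, e_ss → ∞.
The unbounded component dominates.

infinity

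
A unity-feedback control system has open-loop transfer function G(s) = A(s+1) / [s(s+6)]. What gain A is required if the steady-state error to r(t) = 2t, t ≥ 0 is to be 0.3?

One free integrator in G(s): this is a type 1 system.
K_v = lim_{s→0} s·G(s) = A·1 / (6) = (1/6)·A.
e_ss = 2/K_v = 0.3 ⇒ K_v = 20/3 ⇒ A = (20/3)/(1/6) = 40.

40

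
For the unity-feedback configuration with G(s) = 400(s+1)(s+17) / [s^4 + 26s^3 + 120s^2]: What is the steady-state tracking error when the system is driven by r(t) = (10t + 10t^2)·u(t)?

6/17

The denominator has no term below 120s^2 — 2 poles at s=0, type 2. Treating each term separately:
  • 10t: tracked with zero error.
  • 10t^2: e_ss = 20/K_a with K_a=170/3 → 6/17.
Total e_ss = 6/17.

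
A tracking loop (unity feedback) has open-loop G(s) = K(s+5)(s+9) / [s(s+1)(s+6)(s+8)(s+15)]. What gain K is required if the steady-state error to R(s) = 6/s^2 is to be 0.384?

One free integrator in G(s): this is a type 1 system.
K_v = lim_{s→0} s·G(s) = K·5·9 / (1·6·8·15) = 0.0625·K.
e_ss = 6/K_v = 0.384 ⇒ K_v = 15.625 ⇒ K = 15.625/0.0625 = 250.

250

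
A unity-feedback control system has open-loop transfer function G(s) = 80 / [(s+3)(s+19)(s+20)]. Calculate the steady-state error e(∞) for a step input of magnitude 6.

The open loop has no poles at the origin → type 0 system.
K_p = lim_{s→0} G(s) = 80 / (3·19·20) = 4/57.
e_ss = 6/(1 + K_p) = 6/(61/57) = 342/61.

342/61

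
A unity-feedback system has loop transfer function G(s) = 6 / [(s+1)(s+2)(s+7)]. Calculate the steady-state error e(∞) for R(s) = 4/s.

The open loop has no poles at the origin → type 0 system.
K_p = lim_{s→0} G(s) = 6 / (1·2·7) = 3/7.
e_ss = 4/(1 + K_p) = 4/(10/7) = 2.8.

2.8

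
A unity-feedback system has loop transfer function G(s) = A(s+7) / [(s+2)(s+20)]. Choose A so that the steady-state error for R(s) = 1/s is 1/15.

80

System type = 0 (no poles at s=0).
K_p = lim_{s→0} G(s) = A·7 / (2·20) = 0.175·A.
e_ss = 1/(1 + K_p) = 1/15 ⇒ 1 + 0.175·A = 15 ⇒ A = 80.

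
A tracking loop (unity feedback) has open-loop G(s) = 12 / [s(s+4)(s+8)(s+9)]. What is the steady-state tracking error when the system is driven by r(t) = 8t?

G(s) has one factor of s in the denominator, so the system is type 1.
K_v = lim_{s→0} s·G(s) = 12 / (4·8·9) = 1/24.
e_ss = 8/K_v = 8/(1/24) = 192.

192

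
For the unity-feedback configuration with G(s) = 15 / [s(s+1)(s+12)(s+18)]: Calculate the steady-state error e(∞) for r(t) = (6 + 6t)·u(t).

86.4

System type = 1 (one pole at s=0). Taking each input component in turn:
  • 6: tracked with zero error.
  • 6t: e_ss = 6/K_v with K_v=5/72 → 86.4.
Total e_ss = 86.4.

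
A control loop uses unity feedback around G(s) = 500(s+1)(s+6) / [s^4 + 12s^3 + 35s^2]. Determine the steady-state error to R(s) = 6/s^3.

The denominator has no term below 35s^2 — 2 poles at s=0, type 2.
K_a = lim_{s→0} s^2·G(s) = 500·1·6 / 35 = 600/7.
r(t) = 3t^2 gives R(s) = 6/s^3.
e_ss = 6/K_a = 6/(600/7) = 0.07.

0.07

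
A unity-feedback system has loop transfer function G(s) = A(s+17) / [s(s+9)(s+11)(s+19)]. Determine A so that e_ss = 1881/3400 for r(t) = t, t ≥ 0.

G(s) has one factor of s in the denominator, so the system is type 1.
K_v = lim_{s→0} s·G(s) = A·17 / (9·11·19) = (17/1881)·A.
e_ss = 1/K_v = 1881/3400 ⇒ K_v = 3400/1881 ⇒ A = (3400/1881)/(17/1881) = 200.

200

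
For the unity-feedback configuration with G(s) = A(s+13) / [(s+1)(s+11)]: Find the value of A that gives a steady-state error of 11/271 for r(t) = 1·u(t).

20

No free integrators in G(s): this is a type 0 system.
K_p = lim_{s→0} G(s) = A·13 / (1·11) = (13/11)·A.
e_ss = 1/(1 + K_p) = 11/271 ⇒ 1 + (13/11)·A = 271/11 ⇒ A = 20.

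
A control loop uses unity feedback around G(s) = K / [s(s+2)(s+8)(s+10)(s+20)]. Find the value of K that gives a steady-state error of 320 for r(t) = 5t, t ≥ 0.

System type = 1 (one pole at s=0).
K_v = lim_{s→0} s·G(s) = K / (2·8·10·20) = (1/3200)·K.
e_ss = 5/K_v = 320 ⇒ K_v = 1/64 ⇒ K = (1/64)/(1/3200) = 50.

50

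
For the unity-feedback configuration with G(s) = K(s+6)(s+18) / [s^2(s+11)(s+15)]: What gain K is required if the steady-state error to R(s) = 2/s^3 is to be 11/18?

System type = 2 (two poles at s=0).
K_a = lim_{s→0} s^2·G(s) = K·6·18 / (11·15) = (36/55)·K.
e_ss = 2/K_a = 11/18 ⇒ K_a = 36/11 ⇒ K = (36/11)/(36/55) = 5.

5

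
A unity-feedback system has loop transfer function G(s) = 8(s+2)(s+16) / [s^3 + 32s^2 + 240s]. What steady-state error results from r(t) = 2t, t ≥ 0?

1.875

Factoring s from the denominator leaves a polynomial with constant term 240, so the system is type 1.
K_v = lim_{s→0} s·G(s) = 8·2·16 / 240 = 16/15.
e_ss = 2/K_v = 2/(16/15) = 1.875.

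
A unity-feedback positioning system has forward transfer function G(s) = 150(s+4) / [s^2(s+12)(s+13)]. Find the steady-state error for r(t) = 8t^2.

4.16

Two free integrators in G(s): this is a type 2 system.
K_a = lim_{s→0} s^2·G(s) = 150·4 / (12·13) = 50/13.
r(t) = 8t^2 gives R(s) = 16/s^3.
e_ss = 16/K_a = 16/(50/13) = 4.16.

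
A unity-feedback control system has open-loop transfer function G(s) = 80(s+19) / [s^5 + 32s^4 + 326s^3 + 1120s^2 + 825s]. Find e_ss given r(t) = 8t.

The denominator has no term below 825s — 1 pole at s=0, type 1.
K_v = lim_{s→0} s·G(s) = 80·19 / 825 = 304/165.
e_ss = 8/K_v = 8/(304/165) = 165/38.

165/38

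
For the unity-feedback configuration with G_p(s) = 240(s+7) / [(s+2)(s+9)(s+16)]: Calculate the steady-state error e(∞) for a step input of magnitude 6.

36/41

The open loop has no poles at the origin → type 0 system.
K_p = lim_{s→0} G_p(s) = 240·7 / (2·9·16) = 35/6.
e_ss = 6/(1 + K_p) = 6/(41/6) = 36/41.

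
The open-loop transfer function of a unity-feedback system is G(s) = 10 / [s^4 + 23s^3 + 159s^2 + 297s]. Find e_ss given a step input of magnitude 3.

Lowest-order denominator term is 297s, so the open loop has 1 pole at the origin → type 1 system.
A type-1 system has K_p = ∞, so it tracks a step input with zero steady-state error.

0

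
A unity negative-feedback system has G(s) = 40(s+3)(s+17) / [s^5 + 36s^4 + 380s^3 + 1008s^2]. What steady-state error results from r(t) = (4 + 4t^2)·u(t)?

336/85

The denominator has no term below 1008s^2 — 2 poles at s=0, type 2. Treating each term separately:
  • 4: tracked with zero error.
  • 4t^2: e_ss = 8/K_a with K_a=85/42 → 336/85.
Total e_ss = 336/85.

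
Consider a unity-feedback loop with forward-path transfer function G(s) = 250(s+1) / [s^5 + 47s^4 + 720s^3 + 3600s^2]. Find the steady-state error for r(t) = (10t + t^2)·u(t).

28.8

Factoring s^2 from the denominator leaves a polynomial with constant term 3600, so the system is type 2. Treating each term separately:
  • 10t: tracked with zero error.
  • t^2: e_ss = 2/K_a with K_a=5/72 → 28.8.
Total e_ss = 28.8.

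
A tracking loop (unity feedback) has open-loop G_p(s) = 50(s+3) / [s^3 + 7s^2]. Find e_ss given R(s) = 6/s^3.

0.28

Factoring s^2 from the denominator leaves a polynomial with constant term 7, so the system is type 2.
K_a = lim_{s→0} s^2·G_p(s) = 50·3 / 7 = 150/7.
r(t) = 3t^2 gives R(s) = 6/s^3.
e_ss = 6/K_a = 6/(150/7) = 0.28.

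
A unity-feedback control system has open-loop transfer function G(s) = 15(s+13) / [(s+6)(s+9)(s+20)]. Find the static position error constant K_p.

G(s) has no factors of s in the denominator, so the system is type 0.
K_p = lim_{s→0} G(s) = 15·13 / (6·9·20) = 13/72.

13/72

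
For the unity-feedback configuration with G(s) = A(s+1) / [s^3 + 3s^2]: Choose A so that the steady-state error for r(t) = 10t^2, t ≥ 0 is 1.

The denominator has no term below 3s^2 — 2 poles at s=0, type 2.
K_a = lim_{s→0} s^2·G(s) = A·1 / 3 = (1/3)·A.
e_ss = 20/K_a = 1 ⇒ K_a = 20 ⇒ A = 20/(1/3) = 60.

60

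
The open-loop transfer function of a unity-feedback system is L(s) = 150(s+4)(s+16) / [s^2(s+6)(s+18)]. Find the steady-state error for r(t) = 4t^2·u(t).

L(s) has two factors of s in the denominator, so the system is type 2.
K_a = lim_{s→0} s^2·L(s) = 150·4·16 / (6·18) = 800/9.
r(t) = 4t^2 gives R(s) = 8/s^3.
e_ss = 8/K_a = 8/(800/9) = 0.09.

0.09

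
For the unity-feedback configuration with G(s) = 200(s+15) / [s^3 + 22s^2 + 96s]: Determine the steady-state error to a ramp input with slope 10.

0.32

Lowest-order denominator term is 96s, so the open loop has 1 pole at the origin → type 1 system.
K_v = lim_{s→0} s·G(s) = 200·15 / 96 = 31.25.
e_ss = 10/K_v = 10/31.25 = 0.32.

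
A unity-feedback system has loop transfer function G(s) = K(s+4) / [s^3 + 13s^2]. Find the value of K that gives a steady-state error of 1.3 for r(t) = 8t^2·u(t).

The denominator has no term below 13s^2 — 2 poles at s=0, type 2.
K_a = lim_{s→0} s^2·G(s) = K·4 / 13 = (4/13)·K.
e_ss = 16/K_a = 1.3 ⇒ K_a = 160/13 ⇒ K = (160/13)/(4/13) = 40.

40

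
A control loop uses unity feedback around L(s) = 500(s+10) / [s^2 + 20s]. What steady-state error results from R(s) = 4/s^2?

Lowest-order denominator term is 20s, so the open loop has 1 pole at the origin → type 1 system.
K_v = lim_{s→0} s·L(s) = 500·10 / 20 = 250.
e_ss = 4/K_v = 4/250 = 0.016.

0.016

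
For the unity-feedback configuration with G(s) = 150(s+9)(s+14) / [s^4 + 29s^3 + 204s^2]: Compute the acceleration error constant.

Lowest-order denominator term is 204s^2, so the open loop has 2 poles at the origin → type 2 system.
K_a = lim_{s→0} s^2·G(s) = 150·9·14 / 204 = 1575/17.

1575/17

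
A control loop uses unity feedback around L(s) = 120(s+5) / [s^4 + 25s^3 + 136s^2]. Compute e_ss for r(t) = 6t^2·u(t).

2.72

Factoring s^2 from the denominator leaves a polynomial with constant term 136, so the system is type 2.
K_a = lim_{s→0} s^2·L(s) = 120·5 / 136 = 75/17.
r(t) = 6t^2 gives R(s) = 12/s^3.
e_ss = 12/K_a = 12/(75/17) = 2.72.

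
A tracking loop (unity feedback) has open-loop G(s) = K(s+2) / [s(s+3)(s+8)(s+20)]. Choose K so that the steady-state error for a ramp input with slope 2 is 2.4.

One free integrator in G(s): this is a type 1 system.
K_v = lim_{s→0} s·G(s) = K·2 / (3·8·20) = (1/240)·K.
e_ss = 2/K_v = 2.4 ⇒ K_v = 5/6 ⇒ K = (5/6)/(1/240) = 200.

200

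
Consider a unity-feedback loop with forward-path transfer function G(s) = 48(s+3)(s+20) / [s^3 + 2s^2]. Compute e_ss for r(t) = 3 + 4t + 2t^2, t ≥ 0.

1/360

Factoring s^2 from the denominator leaves a polynomial with constant term 2, so the system is type 2. Treating each term separately:
  • 3: tracked with zero error.
  • 4t: tracked with zero error.
  • 2t^2: e_ss = 4/K_a with K_a=1440 → 1/360.
Total e_ss = 1/360.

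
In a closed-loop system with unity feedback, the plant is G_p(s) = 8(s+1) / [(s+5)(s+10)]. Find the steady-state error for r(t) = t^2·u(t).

infinity

System type = 0 (no poles at s=0).
For a type-0 system K_a = 0, so e_ss to a parabolic input is unbounded.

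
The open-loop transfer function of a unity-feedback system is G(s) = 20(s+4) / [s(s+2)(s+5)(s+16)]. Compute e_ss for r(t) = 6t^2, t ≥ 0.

infinity

System type = 1 (one pole at s=0).
For a type-1 system K_a = 0, so e_ss to a parabolic input is unbounded.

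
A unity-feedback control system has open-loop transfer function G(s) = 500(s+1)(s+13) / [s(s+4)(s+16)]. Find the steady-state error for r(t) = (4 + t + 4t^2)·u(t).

System type = 1 (one pole at s=0). Treating each term separately:
  • 4: tracked with zero error.
  • t: e_ss = 1/K_v with K_v=101.5625 → 16/1625.
  • 4t^2: a type-1 system cannot track it, e_ss → ∞.
The unbounded component dominates.

infinity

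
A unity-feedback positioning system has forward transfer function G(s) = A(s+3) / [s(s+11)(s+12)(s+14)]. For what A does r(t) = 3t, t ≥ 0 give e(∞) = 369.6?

5

The open loop has one pole at the origin → type 1 system.
K_v = lim_{s→0} s·G(s) = A·3 / (11·12·14) = (1/616)·A.
e_ss = 3/K_v = 369.6 ⇒ K_v = 5/616 ⇒ A = (5/616)/(1/616) = 5.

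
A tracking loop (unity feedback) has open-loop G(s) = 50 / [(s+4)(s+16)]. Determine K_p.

G(s) has no factors of s in the denominator, so the system is type 0.
K_p = lim_{s→0} G(s) = 50 / (4·16) = 25/32.

25/32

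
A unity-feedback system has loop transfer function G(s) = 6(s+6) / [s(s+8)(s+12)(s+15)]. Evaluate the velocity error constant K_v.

The open loop has one pole at the origin → type 1 system.
K_v = lim_{s→0} s·G(s) = 6·6 / (8·12·15) = 0.025.

0.025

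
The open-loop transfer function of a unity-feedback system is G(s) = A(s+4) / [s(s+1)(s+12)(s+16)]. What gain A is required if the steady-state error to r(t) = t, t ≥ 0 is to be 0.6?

The open loop has one pole at the origin → type 1 system.
K_v = lim_{s→0} s·G(s) = A·4 / (1·12·16) = (1/48)·A.
e_ss = 1/K_v = 0.6 ⇒ K_v = 5/3 ⇒ A = (5/3)/(1/48) = 80.

80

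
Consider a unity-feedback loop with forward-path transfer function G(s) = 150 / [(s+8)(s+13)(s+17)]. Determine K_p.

75/884

The open loop has no poles at the origin → type 0 system.
K_p = lim_{s→0} G(s) = 150 / (8·13·17) = 75/884.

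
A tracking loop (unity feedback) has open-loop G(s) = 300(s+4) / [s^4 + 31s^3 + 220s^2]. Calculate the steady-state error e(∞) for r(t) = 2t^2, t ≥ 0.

The denominator has no term below 220s^2 — 2 poles at s=0, type 2.
K_a = lim_{s→0} s^2·G(s) = 300·4 / 220 = 60/11.
r(t) = 2t^2 gives R(s) = 4/s^3.
e_ss = 4/K_a = 4/(60/11) = 11/15.

11/15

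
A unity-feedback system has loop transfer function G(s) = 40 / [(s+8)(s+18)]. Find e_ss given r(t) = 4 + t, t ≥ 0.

infinity

No free integrators in G(s): this is a type 0 system. Taking each input component in turn:
  • 4: e_ss = 4/(1+K_p) with K_p=5/18 → 72/23.
  • t: a type-0 system cannot track it, e_ss → ∞.
The unbounded component dominates.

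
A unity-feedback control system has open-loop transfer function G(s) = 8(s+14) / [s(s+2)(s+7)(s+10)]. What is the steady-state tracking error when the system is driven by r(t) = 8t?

10

G(s) has one factor of s in the denominator, so the system is type 1.
K_v = lim_{s→0} s·G(s) = 8·14 / (2·7·10) = 0.8.
e_ss = 8/K_v = 8/0.8 = 10.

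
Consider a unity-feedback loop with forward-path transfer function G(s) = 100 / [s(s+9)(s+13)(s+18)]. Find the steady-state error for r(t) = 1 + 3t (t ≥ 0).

63.18

One free integrator in G(s): this is a type 1 system. By superposition:
  • 1: tracked with zero error.
  • 3t: e_ss = 3/K_v with K_v=50/1053 → 63.18.
Total e_ss = 63.18.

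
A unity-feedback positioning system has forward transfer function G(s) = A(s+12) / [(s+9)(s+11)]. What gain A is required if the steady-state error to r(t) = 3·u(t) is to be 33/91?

G(s) has no factors of s in the denominator, so the system is type 0.
K_p = lim_{s→0} G(s) = A·12 / (9·11) = (4/33)·A.
e_ss = 3/(1 + K_p) = 33/91 ⇒ 1 + (4/33)·A = 91/11 ⇒ A = 60.

60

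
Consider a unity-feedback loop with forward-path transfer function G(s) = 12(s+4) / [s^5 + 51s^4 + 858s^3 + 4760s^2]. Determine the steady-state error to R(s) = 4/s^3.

Lowest-order denominator term is 4760s^2, so the open loop has 2 poles at the origin → type 2 system.
K_a = lim_{s→0} s^2·G(s) = 12·4 / 4760 = 6/595.
r(t) = 2t^2 gives R(s) = 4/s^3.
e_ss = 4/K_a = 4/(6/595) = 1190/3.

1190/3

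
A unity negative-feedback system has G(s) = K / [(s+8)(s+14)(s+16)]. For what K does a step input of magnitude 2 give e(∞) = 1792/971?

No free integrators in G(s): this is a type 0 system.
K_p = lim_{s→0} G(s) = K / (8·14·16) = (1/1792)·K.
e_ss = 2/(1 + K_p) = 1792/971 ⇒ 1 + (1/1792)·K = 971/896 ⇒ K = 150.

150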